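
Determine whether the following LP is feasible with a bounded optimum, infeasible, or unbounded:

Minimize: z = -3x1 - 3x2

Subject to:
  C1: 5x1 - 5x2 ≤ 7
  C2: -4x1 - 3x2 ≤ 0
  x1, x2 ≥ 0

Unbounded (objective can decrease without bound)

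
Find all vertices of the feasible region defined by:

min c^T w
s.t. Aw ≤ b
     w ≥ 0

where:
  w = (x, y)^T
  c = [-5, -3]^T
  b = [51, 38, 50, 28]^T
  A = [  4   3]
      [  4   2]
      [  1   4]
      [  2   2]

(0, 0), (9.5, 0), (5, 9), (2, 12), (0, 12.5)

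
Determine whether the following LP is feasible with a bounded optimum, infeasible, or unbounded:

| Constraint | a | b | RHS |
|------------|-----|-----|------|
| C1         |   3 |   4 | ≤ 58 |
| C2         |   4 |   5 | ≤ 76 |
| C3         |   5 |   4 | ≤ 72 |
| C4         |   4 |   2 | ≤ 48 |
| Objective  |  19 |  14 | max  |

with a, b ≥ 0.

Feasible with a bounded optimal solution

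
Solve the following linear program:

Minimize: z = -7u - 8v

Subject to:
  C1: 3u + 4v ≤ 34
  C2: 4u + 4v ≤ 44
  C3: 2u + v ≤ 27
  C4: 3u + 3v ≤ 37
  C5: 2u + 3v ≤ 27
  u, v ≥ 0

Evaluate the objective at each vertex of the feasible region:
  z(0, 0) = 0
  z(11, 0) = -77
  z(10, 1) = -78  ←
  z(0, 8.5) = -68
The minimum is at u = 10, v = 1.

u = 10, v = 1, z = -78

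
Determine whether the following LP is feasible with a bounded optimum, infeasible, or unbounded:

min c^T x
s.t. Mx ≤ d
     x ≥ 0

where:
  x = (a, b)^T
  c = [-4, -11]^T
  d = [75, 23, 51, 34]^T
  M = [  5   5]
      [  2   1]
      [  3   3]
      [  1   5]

Feasible with a bounded optimal solution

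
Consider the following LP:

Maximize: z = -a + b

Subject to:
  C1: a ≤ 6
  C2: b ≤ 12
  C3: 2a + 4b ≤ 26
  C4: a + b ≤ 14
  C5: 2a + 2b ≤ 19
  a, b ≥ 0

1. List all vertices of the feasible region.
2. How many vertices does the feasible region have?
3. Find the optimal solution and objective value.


1. (0, 0), (6, 0), (6, 3.5), (0, 6.5)
2. 4
3. a = 0, b = 6.5, z = 6.5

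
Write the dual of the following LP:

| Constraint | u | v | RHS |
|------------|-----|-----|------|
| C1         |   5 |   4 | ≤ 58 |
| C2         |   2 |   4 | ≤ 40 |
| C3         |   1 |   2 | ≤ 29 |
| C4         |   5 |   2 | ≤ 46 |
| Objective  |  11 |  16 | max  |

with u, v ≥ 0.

Primal max cᵀx s.t. Ax ≤ b, x ≥ 0  →  Dual min bᵀy s.t. Aᵀy ≥ c, y ≥ 0.

Minimize: z = 58y1 + 40y2 + 29y3 + 46y4

Subject to:
  5y1 + 2y2 + y3 + 5y4 ≥ 11
  4y1 + 4y2 + 2y3 + 2y4 ≥ 16
  y1, y2, y3, y4 ≥ 0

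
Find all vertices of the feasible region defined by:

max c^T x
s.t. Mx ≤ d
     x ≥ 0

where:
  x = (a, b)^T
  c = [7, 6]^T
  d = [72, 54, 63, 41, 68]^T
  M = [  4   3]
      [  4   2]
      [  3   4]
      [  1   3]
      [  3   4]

(0, 0), (13.5, 0), (9, 9), (5, 12), (0, 13.67)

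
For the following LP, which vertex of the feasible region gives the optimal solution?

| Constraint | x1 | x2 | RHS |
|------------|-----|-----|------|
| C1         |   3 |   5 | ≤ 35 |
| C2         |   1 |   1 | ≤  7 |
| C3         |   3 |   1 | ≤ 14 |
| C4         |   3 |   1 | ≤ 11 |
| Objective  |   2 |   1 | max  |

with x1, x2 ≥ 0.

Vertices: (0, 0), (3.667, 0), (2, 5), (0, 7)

Evaluate the objective at each vertex of the feasible region:
  z(0, 0) = 0
  z(3.667, 0) = 7.333
  z(2, 5) = 9  ←
  z(0, 7) = 7
The maximum is at x1 = 2, x2 = 5.

(2, 5)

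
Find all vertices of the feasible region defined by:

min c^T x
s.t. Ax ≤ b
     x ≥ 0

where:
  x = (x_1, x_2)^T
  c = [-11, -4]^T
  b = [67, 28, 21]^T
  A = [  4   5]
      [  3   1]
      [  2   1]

(0, 0), (9.333, 0), (7, 7), (6.333, 8.333), (0, 13.4)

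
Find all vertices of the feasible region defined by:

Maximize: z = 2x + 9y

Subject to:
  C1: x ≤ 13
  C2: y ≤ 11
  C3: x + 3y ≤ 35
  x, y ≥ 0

(0, 0), (13, 0), (13, 7.333), (2, 11), (0, 11)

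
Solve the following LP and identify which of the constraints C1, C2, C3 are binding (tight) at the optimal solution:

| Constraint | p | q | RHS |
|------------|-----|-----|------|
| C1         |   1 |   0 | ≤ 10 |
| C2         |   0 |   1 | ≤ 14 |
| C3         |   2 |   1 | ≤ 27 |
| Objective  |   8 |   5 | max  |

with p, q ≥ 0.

At p = 6.5, q = 14, compute slack b - a·x for each constraint:
  C1: 10 − 6.5 = 3.5  (slack)
  C2: 14 − 14 = 0  (binding)
  C3: 27 − 27 = 0  (binding)

Optimal: p = 6.5, q = 14
Binding: C2, C3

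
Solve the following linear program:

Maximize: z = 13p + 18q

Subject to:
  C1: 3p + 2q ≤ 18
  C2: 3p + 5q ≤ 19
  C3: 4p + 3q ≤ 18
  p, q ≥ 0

Evaluate the objective at each vertex of the feasible region:
  z(0, 0) = 0
  z(4.5, 0) = 58.5
  z(3, 2) = 75  ←
  z(0, 3.8) = 68.4
The maximum is at p = 3, q = 2.

p = 3, q = 2, z = 75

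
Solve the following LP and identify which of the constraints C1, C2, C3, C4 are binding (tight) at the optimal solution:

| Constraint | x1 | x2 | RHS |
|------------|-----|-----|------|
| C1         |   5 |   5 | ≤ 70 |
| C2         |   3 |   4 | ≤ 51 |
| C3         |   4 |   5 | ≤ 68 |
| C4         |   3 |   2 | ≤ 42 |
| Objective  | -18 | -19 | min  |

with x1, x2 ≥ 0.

At x1 = 5, x2 = 9, compute slack b - a·x for each constraint:
  C1: 70 − 70 = 0  (binding)
  C2: 51 − 51 = 0  (binding)
  C3: 68 − 65 = 3  (slack)
  C4: 42 − 33 = 9  (slack)

Optimal: x1 = 5, x2 = 9
Binding: C1, C2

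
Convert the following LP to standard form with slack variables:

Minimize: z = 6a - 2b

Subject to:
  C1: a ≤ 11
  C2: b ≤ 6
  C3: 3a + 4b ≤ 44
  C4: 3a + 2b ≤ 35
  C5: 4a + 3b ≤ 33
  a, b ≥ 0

min z = 6a - 2b

s.t.
  a + s1 = 11
  b + s2 = 6
  3a + 4b + s3 = 44
  3a + 2b + s4 = 35
  4a + 3b + s5 = 33
  a, b, s1, s2, s3, s4, s5 ≥ 0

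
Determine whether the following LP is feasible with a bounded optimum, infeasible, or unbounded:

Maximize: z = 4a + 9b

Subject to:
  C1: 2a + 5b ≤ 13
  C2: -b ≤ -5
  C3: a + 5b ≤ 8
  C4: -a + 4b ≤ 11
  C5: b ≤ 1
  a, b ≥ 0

Infeasible (no feasible solution exists)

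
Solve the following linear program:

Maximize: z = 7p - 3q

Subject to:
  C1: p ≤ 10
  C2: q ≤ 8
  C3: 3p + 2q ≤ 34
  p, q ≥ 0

Evaluate the objective at each vertex of the feasible region:
  z(0, 0) = 0
  z(10, 0) = 70  ←
  z(10, 2) = 64
  z(6, 8) = 18
  z(0, 8) = -24
The maximum is at p = 10, q = 0.

p = 10, q = 0, z = 70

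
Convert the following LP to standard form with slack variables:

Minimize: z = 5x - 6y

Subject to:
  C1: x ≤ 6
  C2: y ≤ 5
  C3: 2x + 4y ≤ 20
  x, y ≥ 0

min z = 5x - 6y

s.t.
  x + s1 = 6
  y + s2 = 5
  2x + 4y + s3 = 20
  x, y, s1, s2, s3 ≥ 0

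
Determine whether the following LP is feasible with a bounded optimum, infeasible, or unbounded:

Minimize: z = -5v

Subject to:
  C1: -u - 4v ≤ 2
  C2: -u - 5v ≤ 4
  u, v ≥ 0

Unbounded (objective can decrease without bound)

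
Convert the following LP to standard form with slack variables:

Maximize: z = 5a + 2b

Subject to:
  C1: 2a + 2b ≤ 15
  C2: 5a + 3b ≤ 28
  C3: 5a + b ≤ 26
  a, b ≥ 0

max z = 5a + 2b

s.t.
  2a + 2b + s1 = 15
  5a + 3b + s2 = 28
  5a + b + s3 = 26
  a, b, s1, s2, s3 ≥ 0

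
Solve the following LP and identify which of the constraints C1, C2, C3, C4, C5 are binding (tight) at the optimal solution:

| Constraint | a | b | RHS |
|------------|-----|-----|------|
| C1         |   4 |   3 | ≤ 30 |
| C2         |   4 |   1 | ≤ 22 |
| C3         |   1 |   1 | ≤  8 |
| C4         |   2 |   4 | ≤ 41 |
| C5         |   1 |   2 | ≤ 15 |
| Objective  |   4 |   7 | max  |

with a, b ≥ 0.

At a = 1, b = 7, compute slack b - a·x for each constraint:
  C1: 30 − 25 = 5  (slack)
  C2: 22 − 11 = 11  (slack)
  C3: 8 − 8 = 0  (binding)
  C4: 41 − 30 = 11  (slack)
  C5: 15 − 15 = 0  (binding)

Optimal: a = 1, b = 7
Binding: C3, C5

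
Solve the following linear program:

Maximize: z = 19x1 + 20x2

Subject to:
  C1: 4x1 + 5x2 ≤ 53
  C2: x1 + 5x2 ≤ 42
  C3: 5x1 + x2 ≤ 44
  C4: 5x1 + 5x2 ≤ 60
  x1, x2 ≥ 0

Evaluate the objective at each vertex of the feasible region:
  z(0, 0) = 0
  z(8.8, 0) = 167.2
  z(8, 4) = 232
  z(7, 5) = 233  ←
  z(3.667, 7.667) = 223
  z(0, 8.4) = 168
The maximum is at x1 = 7, x2 = 5.

x1 = 7, x2 = 5, z = 233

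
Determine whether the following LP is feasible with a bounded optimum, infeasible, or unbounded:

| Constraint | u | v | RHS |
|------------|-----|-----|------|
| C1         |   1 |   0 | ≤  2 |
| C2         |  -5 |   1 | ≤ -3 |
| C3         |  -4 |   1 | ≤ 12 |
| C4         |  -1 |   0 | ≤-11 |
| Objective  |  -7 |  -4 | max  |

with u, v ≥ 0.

Infeasible (no feasible solution exists)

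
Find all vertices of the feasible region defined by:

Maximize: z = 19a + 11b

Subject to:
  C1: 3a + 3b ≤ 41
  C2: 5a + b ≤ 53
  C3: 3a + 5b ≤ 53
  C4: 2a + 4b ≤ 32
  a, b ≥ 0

(0, 0), (10.6, 0), (10, 3), (0, 8)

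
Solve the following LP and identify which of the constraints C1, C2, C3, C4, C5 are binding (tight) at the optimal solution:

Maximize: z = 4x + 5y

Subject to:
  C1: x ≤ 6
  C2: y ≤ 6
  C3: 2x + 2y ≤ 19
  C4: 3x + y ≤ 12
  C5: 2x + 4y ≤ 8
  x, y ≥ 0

At x = 4, y = 0, compute slack b - a·x for each constraint:
  C1: 6 − 4 = 2  (slack)
  C2: 6 − 0 = 6  (slack)
  C3: 19 − 8 = 11  (slack)
  C4: 12 − 12 = 0  (binding)
  C5: 8 − 8 = 0  (binding)

Optimal: x = 4, y = 0
Binding: C4, C5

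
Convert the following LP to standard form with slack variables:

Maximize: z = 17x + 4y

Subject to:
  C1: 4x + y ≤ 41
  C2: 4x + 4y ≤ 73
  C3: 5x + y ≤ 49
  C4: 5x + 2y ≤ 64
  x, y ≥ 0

max z = 17x + 4y

s.t.
  4x + y + s1 = 41
  4x + 4y + s2 = 73
  5x + y + s3 = 49
  5x + 2y + s4 = 64
  x, y, s1, s2, s3, s4 ≥ 0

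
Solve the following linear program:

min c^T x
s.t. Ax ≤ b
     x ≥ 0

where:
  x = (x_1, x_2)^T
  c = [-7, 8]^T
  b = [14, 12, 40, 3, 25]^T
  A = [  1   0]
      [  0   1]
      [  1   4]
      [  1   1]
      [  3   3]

Evaluate the objective at each vertex of the feasible region:
  z(0, 0) = 0
  z(3, 0) = -21  ←
  z(0, 3) = 24
The minimum is at x_1 = 3, x_2 = 0.

x_1 = 3, x_2 = 0, z = -21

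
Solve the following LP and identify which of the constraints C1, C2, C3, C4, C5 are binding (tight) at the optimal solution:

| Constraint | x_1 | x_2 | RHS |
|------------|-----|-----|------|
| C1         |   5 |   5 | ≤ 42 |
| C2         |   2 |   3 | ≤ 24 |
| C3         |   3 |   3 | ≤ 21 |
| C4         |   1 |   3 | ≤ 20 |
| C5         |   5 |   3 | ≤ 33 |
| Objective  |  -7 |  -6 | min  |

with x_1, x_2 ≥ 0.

At x_1 = 6, x_2 = 1, compute slack b - a·x for each constraint:
  C1: 42 − 35 = 7  (slack)
  C2: 24 − 15 = 9  (slack)
  C3: 21 − 21 = 0  (binding)
  C4: 20 − 9 = 11  (slack)
  C5: 33 − 33 = 0  (binding)

Optimal: x_1 = 6, x_2 = 1
Binding: C3, C5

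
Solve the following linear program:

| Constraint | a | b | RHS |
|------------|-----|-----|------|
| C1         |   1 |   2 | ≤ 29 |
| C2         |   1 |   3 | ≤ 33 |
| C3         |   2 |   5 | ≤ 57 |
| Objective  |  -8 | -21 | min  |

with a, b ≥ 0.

Evaluate the objective at each vertex of the feasible region:
  z(0, 0) = 0
  z(28.5, 0) = -228
  z(6, 9) = -237  ←
  z(0, 11) = -231
The minimum is at a = 6, b = 9.

a = 6, b = 9, z = -237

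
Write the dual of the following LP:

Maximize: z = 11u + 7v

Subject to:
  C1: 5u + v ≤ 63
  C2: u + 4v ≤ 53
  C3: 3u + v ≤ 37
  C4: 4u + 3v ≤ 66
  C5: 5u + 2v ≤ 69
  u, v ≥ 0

Primal max cᵀx s.t. Ax ≤ b, x ≥ 0  →  Dual min bᵀy s.t. Aᵀy ≥ c, y ≥ 0.

Minimize: z = 63y1 + 53y2 + 37y3 + 66y4 + 69y5

Subject to:
  5y1 + y2 + 3y3 + 4y4 + 5y5 ≥ 11
  y1 + 4y2 + y3 + 3y4 + 2y5 ≥ 7
  y1, y2, y3, y4, y5 ≥ 0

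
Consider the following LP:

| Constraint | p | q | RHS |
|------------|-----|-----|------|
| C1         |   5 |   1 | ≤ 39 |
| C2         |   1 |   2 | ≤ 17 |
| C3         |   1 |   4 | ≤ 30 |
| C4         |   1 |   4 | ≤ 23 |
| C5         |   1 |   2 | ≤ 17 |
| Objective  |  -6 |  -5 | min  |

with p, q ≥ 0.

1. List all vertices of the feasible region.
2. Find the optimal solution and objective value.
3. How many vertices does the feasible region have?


1. (0, 0), (7.8, 0), (7, 4), (0, 5.75)
2. p = 7, q = 4, z = -62
3. 4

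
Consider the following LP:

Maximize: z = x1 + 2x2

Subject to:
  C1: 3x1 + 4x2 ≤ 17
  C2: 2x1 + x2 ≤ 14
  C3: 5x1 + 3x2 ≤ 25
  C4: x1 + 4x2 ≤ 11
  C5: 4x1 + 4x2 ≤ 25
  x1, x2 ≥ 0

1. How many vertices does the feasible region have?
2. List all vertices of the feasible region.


1. 5
2. (0, 0), (5, 0), (4.455, 0.9091), (3, 2), (0, 2.75)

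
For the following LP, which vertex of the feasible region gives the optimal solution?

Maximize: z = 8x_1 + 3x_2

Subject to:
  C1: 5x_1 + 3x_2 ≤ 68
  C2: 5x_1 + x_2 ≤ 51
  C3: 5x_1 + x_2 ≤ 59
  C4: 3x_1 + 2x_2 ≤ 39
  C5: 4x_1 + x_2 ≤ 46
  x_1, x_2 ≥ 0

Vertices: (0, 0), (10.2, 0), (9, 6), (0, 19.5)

Evaluate the objective at each vertex of the feasible region:
  z(0, 0) = 0
  z(10.2, 0) = 81.6
  z(9, 6) = 90  ←
  z(0, 19.5) = 58.5
The maximum is at x_1 = 9, x_2 = 6.

(9, 6)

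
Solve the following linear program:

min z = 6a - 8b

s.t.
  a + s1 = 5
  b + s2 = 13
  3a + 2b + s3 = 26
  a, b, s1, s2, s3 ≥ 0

Evaluate the objective at each vertex of the feasible region:
  z(0, 0) = 0
  z(5, 0) = 30
  z(5, 5.5) = -14
  z(0, 13) = -104  ←
The minimum is at a = 0, b = 13.

a = 0, b = 13, z = -104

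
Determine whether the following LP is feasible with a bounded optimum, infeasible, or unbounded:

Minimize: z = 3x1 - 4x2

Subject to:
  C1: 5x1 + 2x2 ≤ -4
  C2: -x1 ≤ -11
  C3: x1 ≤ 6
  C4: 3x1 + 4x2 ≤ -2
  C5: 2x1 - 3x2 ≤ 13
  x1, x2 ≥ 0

Infeasible (no feasible solution exists)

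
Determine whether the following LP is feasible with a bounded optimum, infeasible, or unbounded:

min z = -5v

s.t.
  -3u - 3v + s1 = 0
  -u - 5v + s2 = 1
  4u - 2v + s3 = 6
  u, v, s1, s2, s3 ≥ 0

Unbounded (objective can decrease without bound)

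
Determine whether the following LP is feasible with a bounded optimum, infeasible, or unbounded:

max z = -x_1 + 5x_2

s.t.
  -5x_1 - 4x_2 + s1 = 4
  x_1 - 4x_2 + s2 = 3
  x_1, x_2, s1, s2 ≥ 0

Unbounded (objective can increase without bound)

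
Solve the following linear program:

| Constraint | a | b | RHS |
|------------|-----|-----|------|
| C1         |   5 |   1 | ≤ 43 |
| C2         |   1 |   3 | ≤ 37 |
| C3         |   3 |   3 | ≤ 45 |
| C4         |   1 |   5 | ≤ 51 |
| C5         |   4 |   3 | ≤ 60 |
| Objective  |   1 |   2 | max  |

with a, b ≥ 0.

Evaluate the objective at each vertex of the feasible region:
  z(0, 0) = 0
  z(8.6, 0) = 8.6
  z(7, 8) = 23
  z(6, 9) = 24  ←
  z(0, 10.2) = 20.4
The maximum is at a = 6, b = 9.

a = 6, b = 9, z = 24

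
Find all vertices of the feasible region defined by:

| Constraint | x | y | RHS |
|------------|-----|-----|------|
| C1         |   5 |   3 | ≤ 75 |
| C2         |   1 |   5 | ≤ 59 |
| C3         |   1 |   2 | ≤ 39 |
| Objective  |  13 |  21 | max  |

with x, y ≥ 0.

(0, 0), (15, 0), (9, 10), (0, 11.8)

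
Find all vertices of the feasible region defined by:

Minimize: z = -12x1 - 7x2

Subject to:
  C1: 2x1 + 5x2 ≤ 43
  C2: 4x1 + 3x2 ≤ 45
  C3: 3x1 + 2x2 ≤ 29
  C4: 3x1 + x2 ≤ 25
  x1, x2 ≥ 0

(0, 0), (8.333, 0), (7, 4), (5.364, 6.455), (0, 8.6)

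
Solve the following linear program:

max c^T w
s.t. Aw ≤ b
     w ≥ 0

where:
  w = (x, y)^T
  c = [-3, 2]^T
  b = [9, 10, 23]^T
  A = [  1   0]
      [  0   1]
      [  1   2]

Evaluate the objective at each vertex of the feasible region:
  z(0, 0) = 0
  z(9, 0) = -27
  z(9, 7) = -13
  z(3, 10) = 11
  z(0, 10) = 20  ←
The maximum is at x = 0, y = 10.

x = 0, y = 10, z = 20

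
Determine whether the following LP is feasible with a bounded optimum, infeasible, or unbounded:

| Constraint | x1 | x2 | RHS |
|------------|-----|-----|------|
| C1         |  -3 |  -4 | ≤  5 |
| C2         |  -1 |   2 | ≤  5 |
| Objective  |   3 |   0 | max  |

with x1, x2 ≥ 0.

Unbounded (objective can increase without bound)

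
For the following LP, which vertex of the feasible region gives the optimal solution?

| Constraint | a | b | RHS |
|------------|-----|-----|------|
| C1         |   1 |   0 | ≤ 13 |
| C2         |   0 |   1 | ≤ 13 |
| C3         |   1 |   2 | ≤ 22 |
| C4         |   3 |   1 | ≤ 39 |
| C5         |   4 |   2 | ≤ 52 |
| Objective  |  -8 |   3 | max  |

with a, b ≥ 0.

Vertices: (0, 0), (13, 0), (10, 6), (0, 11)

Evaluate the objective at each vertex of the feasible region:
  z(0, 0) = 0
  z(13, 0) = -104
  z(10, 6) = -62
  z(0, 11) = 33  ←
The maximum is at a = 0, b = 11.

(0, 11)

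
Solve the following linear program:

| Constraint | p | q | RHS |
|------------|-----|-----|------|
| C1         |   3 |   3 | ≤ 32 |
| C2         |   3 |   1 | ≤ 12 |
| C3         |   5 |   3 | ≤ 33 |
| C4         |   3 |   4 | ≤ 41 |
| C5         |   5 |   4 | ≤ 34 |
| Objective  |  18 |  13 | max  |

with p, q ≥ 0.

Evaluate the objective at each vertex of the feasible region:
  z(0, 0) = 0
  z(4, 0) = 72
  z(2, 6) = 114  ←
  z(0, 8.5) = 110.5
The maximum is at p = 2, q = 6.

p = 2, q = 6, z = 114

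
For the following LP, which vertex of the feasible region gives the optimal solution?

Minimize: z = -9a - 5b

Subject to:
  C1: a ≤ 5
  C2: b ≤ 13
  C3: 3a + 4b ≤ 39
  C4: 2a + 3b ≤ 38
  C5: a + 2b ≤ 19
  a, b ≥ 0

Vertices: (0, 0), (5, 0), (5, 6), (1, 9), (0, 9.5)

Evaluate the objective at each vertex of the feasible region:
  z(0, 0) = 0
  z(5, 0) = -45
  z(5, 6) = -75  ←
  z(1, 9) = -54
  z(0, 9.5) = -47.5
The minimum is at a = 5, b = 6.

(5, 6)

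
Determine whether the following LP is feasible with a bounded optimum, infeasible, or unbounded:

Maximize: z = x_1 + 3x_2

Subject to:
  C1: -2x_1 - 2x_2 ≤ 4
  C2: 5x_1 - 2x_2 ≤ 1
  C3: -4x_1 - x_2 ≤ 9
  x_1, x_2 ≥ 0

Unbounded (objective can increase without bound)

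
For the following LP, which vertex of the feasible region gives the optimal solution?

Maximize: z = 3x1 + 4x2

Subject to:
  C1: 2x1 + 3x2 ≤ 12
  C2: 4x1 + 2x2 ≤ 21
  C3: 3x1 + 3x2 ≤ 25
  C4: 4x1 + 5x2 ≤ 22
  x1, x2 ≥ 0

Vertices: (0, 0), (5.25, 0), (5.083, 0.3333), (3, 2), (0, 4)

Evaluate the objective at each vertex of the feasible region:
  z(0, 0) = 0
  z(5.25, 0) = 15.75
  z(5.083, 0.3333) = 16.58
  z(3, 2) = 17  ←
  z(0, 4) = 16
The maximum is at x1 = 3, x2 = 2.

(3, 2)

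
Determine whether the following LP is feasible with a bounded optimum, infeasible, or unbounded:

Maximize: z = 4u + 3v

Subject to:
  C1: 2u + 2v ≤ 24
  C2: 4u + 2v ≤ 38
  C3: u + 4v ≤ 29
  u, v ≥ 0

Feasible with a bounded optimal solution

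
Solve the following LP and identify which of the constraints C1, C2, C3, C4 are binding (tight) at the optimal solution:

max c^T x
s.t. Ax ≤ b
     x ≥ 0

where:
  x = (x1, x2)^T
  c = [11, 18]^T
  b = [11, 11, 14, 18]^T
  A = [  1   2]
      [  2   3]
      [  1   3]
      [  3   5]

At x1 = 1, x2 = 3, compute slack b - a·x for each constraint:
  C1: 11 − 7 = 4  (slack)
  C2: 11 − 11 = 0  (binding)
  C3: 14 − 10 = 4  (slack)
  C4: 18 − 18 = 0  (binding)

Optimal: x1 = 1, x2 = 3
Binding: C2, C4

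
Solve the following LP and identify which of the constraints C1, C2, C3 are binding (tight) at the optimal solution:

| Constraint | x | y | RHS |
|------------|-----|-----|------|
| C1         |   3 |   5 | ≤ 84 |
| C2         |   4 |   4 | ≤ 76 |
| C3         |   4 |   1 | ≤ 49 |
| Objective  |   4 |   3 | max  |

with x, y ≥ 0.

At x = 10, y = 9, compute slack b - a·x for each constraint:
  C1: 84 − 75 = 9  (slack)
  C2: 76 − 76 = 0  (binding)
  C3: 49 − 49 = 0  (binding)

Optimal: x = 10, y = 9
Binding: C2, C3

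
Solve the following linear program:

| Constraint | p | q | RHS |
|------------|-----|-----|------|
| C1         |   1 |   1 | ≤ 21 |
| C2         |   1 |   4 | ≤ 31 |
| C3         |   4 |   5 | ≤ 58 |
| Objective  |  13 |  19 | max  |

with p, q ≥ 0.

Evaluate the objective at each vertex of the feasible region:
  z(0, 0) = 0
  z(14.5, 0) = 188.5
  z(7, 6) = 205  ←
  z(0, 7.75) = 147.2
The maximum is at p = 7, q = 6.

p = 7, q = 6, z = 205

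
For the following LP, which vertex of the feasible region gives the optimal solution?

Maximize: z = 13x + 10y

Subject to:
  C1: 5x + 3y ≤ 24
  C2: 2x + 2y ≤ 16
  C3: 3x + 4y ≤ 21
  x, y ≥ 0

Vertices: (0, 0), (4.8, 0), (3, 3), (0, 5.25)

Evaluate the objective at each vertex of the feasible region:
  z(0, 0) = 0
  z(4.8, 0) = 62.4
  z(3, 3) = 69  ←
  z(0, 5.25) = 52.5
The maximum is at x = 3, y = 3.

(3, 3)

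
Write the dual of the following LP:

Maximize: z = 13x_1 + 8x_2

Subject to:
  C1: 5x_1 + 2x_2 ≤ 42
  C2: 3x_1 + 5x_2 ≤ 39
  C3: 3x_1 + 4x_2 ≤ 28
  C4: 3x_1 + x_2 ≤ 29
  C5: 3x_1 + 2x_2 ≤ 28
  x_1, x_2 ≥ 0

Primal max cᵀx s.t. Ax ≤ b, x ≥ 0  →  Dual min bᵀy s.t. Aᵀy ≥ c, y ≥ 0.

Minimize: z = 42y1 + 39y2 + 28y3 + 29y4 + 28y5

Subject to:
  5y1 + 3y2 + 3y3 + 3y4 + 3y5 ≥ 13
  2y1 + 5y2 + 4y3 + y4 + 2y5 ≥ 8
  y1, y2, y3, y4, y5 ≥ 0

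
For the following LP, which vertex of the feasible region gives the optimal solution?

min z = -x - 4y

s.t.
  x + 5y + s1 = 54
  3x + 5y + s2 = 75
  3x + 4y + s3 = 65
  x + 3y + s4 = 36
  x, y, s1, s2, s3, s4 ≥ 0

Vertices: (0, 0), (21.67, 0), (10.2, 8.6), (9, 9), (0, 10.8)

Evaluate the objective at each vertex of the feasible region:
  z(0, 0) = 0
  z(21.67, 0) = -21.67
  z(10.2, 8.6) = -44.6
  z(9, 9) = -45  ←
  z(0, 10.8) = -43.2
The minimum is at x = 9, y = 9.

(9, 9)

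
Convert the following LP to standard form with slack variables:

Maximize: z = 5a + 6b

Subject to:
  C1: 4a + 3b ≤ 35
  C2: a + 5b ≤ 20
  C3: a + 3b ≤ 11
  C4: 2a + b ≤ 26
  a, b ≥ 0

max z = 5a + 6b

s.t.
  4a + 3b + s1 = 35
  a + 5b + s2 = 20
  a + 3b + s3 = 11
  2a + b + s4 = 26
  a, b, s1, s2, s3, s4 ≥ 0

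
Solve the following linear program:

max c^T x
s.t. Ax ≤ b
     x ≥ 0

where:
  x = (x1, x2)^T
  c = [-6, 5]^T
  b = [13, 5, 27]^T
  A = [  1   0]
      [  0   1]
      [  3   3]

Evaluate the objective at each vertex of the feasible region:
  z(0, 0) = 0
  z(9, 0) = -54
  z(4, 5) = 1
  z(0, 5) = 25  ←
The maximum is at x1 = 0, x2 = 5.

x1 = 0, x2 = 5, z = 25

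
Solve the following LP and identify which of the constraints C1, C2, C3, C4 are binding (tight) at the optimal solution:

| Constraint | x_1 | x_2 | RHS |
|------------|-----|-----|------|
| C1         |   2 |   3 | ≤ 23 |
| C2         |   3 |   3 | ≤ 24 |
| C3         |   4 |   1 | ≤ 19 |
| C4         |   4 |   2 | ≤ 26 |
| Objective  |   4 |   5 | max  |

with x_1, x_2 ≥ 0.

At x_1 = 1, x_2 = 7, compute slack b - a·x for each constraint:
  C1: 23 − 23 = 0  (binding)
  C2: 24 − 24 = 0  (binding)
  C3: 19 − 11 = 8  (slack)
  C4: 26 − 18 = 8  (slack)

Optimal: x_1 = 1, x_2 = 7
Binding: C1, C2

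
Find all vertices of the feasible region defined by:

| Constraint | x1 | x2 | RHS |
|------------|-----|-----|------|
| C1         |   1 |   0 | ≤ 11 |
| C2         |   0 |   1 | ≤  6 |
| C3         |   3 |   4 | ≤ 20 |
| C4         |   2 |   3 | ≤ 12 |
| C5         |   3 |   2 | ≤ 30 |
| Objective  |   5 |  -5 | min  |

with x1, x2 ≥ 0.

(0, 0), (6, 0), (0, 4)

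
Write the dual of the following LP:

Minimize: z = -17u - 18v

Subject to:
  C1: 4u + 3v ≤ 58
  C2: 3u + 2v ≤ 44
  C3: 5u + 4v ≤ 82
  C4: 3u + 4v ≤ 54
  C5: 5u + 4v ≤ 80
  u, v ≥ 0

Primal min cᵀx s.t. Ax ≤ b, x ≥ 0  →  Dual max −bᵀy s.t. Aᵀy ≥ −c, y ≥ 0.

Maximize: z = -58y1 - 44y2 - 82y3 - 54y4 - 80y5

Subject to:
  4y1 + 3y2 + 5y3 + 3y4 + 5y5 ≥ 17
  3y1 + 2y2 + 4y3 + 4y4 + 4y5 ≥ 18
  y1, y2, y3, y4, y5 ≥ 0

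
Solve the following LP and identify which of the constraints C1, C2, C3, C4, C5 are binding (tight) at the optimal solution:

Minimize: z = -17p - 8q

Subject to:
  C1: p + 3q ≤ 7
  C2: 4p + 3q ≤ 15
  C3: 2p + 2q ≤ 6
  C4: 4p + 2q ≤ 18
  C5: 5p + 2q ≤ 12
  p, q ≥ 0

At p = 2, q = 1, compute slack b - a·x for each constraint:
  C1: 7 − 5 = 2  (slack)
  C2: 15 − 11 = 4  (slack)
  C3: 6 − 6 = 0  (binding)
  C4: 18 − 10 = 8  (slack)
  C5: 12 − 12 = 0  (binding)

Optimal: p = 2, q = 1
Binding: C3, C5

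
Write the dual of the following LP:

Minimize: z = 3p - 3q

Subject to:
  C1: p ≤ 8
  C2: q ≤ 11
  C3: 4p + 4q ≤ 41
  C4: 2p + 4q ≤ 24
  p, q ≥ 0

Primal min cᵀx s.t. Ax ≤ b, x ≥ 0  →  Dual max −bᵀy s.t. Aᵀy ≥ −c, y ≥ 0.

Maximize: z = -8y1 - 11y2 - 41y3 - 24y4

Subject to:
  y1 + 4y3 + 2y4 ≥ -3
  y2 + 4y3 + 4y4 ≥ 3
  y1, y2, y3, y4 ≥ 0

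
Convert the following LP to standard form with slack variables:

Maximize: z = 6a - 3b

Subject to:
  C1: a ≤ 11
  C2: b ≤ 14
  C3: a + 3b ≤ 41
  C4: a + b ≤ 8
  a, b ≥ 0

max z = 6a - 3b

s.t.
  a + s1 = 11
  b + s2 = 14
  a + 3b + s3 = 41
  a + b + s4 = 8
  a, b, s1, s2, s3, s4 ≥ 0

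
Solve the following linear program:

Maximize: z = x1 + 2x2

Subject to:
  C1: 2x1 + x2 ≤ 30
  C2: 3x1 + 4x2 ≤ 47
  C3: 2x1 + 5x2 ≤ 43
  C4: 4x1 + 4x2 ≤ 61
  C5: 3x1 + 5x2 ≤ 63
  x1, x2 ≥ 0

Evaluate the objective at each vertex of the feasible region:
  z(0, 0) = 0
  z(15, 0) = 15
  z(14.75, 0.5) = 15.75
  z(14, 1.25) = 16.5
  z(9, 5) = 19  ←
  z(0, 8.6) = 17.2
The maximum is at x1 = 9, x2 = 5.

x1 = 9, x2 = 5, z = 19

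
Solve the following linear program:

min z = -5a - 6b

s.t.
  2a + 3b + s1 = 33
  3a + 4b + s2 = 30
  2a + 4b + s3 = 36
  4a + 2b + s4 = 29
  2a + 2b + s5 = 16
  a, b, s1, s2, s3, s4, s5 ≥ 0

Evaluate the objective at each vertex of the feasible region:
  z(0, 0) = 0
  z(7.25, 0) = -36.25
  z(6.5, 1.5) = -41.5
  z(2, 6) = -46  ←
  z(0, 7.5) = -45
The minimum is at a = 2, b = 6.

a = 2, b = 6, z = -46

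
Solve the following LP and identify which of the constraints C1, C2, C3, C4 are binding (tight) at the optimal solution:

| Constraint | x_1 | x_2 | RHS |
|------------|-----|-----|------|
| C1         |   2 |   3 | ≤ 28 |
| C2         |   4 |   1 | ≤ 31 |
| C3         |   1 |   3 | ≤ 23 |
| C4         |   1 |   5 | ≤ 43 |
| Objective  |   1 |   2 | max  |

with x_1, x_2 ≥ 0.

At x_1 = 5, x_2 = 6, compute slack b - a·x for each constraint:
  C1: 28 − 28 = 0  (binding)
  C2: 31 − 26 = 5  (slack)
  C3: 23 − 23 = 0  (binding)
  C4: 43 − 35 = 8  (slack)

Optimal: x_1 = 5, x_2 = 6
Binding: C1, C3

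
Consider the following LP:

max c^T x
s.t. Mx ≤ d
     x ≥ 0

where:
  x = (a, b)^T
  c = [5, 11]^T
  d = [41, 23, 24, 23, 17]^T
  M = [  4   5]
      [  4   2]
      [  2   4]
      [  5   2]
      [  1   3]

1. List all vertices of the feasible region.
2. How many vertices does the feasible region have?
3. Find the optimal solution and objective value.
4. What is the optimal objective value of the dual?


1. (0, 0), (4.6, 0), (2.75, 4.625), (2, 5), (0, 5.667)
2. 5
3. a = 2, b = 5, z = 65
4. 65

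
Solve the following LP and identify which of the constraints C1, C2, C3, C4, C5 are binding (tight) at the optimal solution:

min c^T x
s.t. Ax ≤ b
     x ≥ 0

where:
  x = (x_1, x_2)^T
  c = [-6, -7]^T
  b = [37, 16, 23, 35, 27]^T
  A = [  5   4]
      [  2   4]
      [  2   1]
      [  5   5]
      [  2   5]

At x_1 = 6, x_2 = 1, compute slack b - a·x for each constraint:
  C1: 37 − 34 = 3  (slack)
  C2: 16 − 16 = 0  (binding)
  C3: 23 − 13 = 10  (slack)
  C4: 35 − 35 = 0  (binding)
  C5: 27 − 17 = 10  (slack)

Optimal: x_1 = 6, x_2 = 1
Binding: C2, C4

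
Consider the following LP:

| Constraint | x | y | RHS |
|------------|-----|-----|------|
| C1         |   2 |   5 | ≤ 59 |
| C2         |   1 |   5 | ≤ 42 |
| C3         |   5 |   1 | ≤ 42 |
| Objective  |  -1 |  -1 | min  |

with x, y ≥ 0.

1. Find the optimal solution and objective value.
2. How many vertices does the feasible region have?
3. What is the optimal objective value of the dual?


1. x = 7, y = 7, z = -14
2. 4
3. -14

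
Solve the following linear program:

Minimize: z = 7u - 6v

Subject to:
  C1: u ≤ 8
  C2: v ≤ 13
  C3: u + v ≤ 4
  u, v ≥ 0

Evaluate the objective at each vertex of the feasible region:
  z(0, 0) = 0
  z(4, 0) = 28
  z(0, 4) = -24  ←
The minimum is at u = 0, v = 4.

u = 0, v = 4, z = -24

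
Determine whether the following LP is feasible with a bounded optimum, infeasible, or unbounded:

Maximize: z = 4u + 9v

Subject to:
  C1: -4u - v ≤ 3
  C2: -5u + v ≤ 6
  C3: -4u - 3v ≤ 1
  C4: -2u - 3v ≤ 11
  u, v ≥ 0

Unbounded (objective can increase without bound)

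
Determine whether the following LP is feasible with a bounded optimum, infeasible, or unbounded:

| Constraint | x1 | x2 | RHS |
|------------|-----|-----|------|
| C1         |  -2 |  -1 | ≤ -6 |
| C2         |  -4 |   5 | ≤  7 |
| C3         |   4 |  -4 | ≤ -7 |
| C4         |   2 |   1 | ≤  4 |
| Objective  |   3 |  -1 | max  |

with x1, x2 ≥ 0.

Infeasible (no feasible solution exists)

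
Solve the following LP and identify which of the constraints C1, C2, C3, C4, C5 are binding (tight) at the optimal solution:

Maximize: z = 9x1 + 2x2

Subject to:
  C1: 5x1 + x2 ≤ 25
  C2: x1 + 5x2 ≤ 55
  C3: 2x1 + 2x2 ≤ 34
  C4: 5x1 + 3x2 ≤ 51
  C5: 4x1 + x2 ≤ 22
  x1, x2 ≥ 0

At x1 = 3, x2 = 10, compute slack b - a·x for each constraint:
  C1: 25 − 25 = 0  (binding)
  C2: 55 − 53 = 2  (slack)
  C3: 34 − 26 = 8  (slack)
  C4: 51 − 45 = 6  (slack)
  C5: 22 − 22 = 0  (binding)

Optimal: x1 = 3, x2 = 10
Binding: C1, C5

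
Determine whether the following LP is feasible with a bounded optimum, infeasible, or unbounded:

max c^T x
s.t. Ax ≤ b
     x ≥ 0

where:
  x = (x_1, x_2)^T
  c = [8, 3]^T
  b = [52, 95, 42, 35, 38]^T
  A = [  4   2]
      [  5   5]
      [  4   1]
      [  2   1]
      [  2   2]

Feasible with a bounded optimal solution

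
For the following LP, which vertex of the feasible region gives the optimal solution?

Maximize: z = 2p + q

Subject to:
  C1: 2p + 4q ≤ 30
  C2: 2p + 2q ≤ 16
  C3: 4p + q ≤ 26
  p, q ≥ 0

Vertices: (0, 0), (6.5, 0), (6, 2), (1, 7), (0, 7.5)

Evaluate the objective at each vertex of the feasible region:
  z(0, 0) = 0
  z(6.5, 0) = 13
  z(6, 2) = 14  ←
  z(1, 7) = 9
  z(0, 7.5) = 7.5
The maximum is at p = 6, q = 2.

(6, 2)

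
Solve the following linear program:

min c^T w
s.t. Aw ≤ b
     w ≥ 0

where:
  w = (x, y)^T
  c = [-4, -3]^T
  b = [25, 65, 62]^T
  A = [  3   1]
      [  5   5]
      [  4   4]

Evaluate the objective at each vertex of the feasible region:
  z(0, 0) = 0
  z(8.333, 0) = -33.33
  z(6, 7) = -45  ←
  z(0, 13) = -39
The minimum is at x = 6, y = 7.

x = 6, y = 7, z = -45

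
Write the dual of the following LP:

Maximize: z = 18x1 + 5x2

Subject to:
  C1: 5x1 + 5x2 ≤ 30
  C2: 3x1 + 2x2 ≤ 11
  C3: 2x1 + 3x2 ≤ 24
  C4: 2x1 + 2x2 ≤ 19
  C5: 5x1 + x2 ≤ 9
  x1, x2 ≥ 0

Primal max cᵀx s.t. Ax ≤ b, x ≥ 0  →  Dual min bᵀy s.t. Aᵀy ≥ c, y ≥ 0.

Minimize: z = 30y1 + 11y2 + 24y3 + 19y4 + 9y5

Subject to:
  5y1 + 3y2 + 2y3 + 2y4 + 5y5 ≥ 18
  5y1 + 2y2 + 3y3 + 2y4 + y5 ≥ 5
  y1, y2, y3, y4, y5 ≥ 0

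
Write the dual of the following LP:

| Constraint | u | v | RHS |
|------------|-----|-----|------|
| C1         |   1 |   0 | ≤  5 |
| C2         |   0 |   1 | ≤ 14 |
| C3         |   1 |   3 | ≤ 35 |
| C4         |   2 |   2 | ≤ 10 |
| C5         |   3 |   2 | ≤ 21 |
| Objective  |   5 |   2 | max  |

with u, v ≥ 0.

Primal max cᵀx s.t. Ax ≤ b, x ≥ 0  →  Dual min bᵀy s.t. Aᵀy ≥ c, y ≥ 0.

Minimize: z = 5y1 + 14y2 + 35y3 + 10y4 + 21y5

Subject to:
  y1 + y3 + 2y4 + 3y5 ≥ 5
  y2 + 3y3 + 2y4 + 2y5 ≥ 2
  y1, y2, y3, y4, y5 ≥ 0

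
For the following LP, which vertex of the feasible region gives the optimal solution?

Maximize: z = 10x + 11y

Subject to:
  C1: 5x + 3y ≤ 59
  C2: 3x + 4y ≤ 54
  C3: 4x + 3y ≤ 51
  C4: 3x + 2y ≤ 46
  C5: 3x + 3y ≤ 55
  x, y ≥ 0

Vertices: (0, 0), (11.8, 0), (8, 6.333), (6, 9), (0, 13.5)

Evaluate the objective at each vertex of the feasible region:
  z(0, 0) = 0
  z(11.8, 0) = 118
  z(8, 6.333) = 149.7
  z(6, 9) = 159  ←
  z(0, 13.5) = 148.5
The maximum is at x = 6, y = 9.

(6, 9)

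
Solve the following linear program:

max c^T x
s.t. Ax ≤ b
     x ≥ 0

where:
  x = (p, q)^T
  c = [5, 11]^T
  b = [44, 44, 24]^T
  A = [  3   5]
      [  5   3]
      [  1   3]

Evaluate the objective at each vertex of the feasible region:
  z(0, 0) = 0
  z(8.8, 0) = 44
  z(5.5, 5.5) = 88
  z(3, 7) = 92  ←
  z(0, 8) = 88
The maximum is at p = 3, q = 7.

p = 3, q = 7, z = 92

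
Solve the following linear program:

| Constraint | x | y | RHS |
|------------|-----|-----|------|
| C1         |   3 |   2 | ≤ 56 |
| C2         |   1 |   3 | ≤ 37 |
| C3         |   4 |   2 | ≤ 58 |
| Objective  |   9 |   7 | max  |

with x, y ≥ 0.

Evaluate the objective at each vertex of the feasible region:
  z(0, 0) = 0
  z(14.5, 0) = 130.5
  z(10, 9) = 153  ←
  z(0, 12.33) = 86.33
The maximum is at x = 10, y = 9.

x = 10, y = 9, z = 153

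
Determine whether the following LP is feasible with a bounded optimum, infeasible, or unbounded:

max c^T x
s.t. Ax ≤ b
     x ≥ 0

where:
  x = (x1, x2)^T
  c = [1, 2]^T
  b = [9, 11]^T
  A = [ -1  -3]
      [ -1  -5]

Unbounded (objective can increase without bound)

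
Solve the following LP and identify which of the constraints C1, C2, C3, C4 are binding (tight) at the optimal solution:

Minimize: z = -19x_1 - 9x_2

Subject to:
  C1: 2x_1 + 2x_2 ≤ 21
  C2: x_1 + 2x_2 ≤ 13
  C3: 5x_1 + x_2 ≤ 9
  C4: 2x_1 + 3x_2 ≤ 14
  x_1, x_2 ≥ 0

At x_1 = 1, x_2 = 4, compute slack b - a·x for each constraint:
  C1: 21 − 10 = 11  (slack)
  C2: 13 − 9 = 4  (slack)
  C3: 9 − 9 = 0  (binding)
  C4: 14 − 14 = 0  (binding)

Optimal: x_1 = 1, x_2 = 4
Binding: C3, C4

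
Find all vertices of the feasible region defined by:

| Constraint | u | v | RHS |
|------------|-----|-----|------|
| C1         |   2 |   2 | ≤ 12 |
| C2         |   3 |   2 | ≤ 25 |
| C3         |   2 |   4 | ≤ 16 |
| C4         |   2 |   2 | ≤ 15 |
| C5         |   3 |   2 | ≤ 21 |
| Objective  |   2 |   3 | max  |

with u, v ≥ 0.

(0, 0), (6, 0), (4, 2), (0, 4)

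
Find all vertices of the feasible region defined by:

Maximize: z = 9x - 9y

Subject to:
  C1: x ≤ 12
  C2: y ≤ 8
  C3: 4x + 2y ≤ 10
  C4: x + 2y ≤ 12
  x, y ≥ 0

(0, 0), (2.5, 0), (0, 5)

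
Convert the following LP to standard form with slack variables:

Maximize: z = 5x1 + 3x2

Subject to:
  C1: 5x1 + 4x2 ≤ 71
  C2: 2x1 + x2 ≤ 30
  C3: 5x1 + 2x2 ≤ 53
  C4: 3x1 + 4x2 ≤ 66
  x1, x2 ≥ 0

max z = 5x1 + 3x2

s.t.
  5x1 + 4x2 + s1 = 71
  2x1 + x2 + s2 = 30
  5x1 + 2x2 + s3 = 53
  3x1 + 4x2 + s4 = 66
  x1, x2, s1, s2, s3, s4 ≥ 0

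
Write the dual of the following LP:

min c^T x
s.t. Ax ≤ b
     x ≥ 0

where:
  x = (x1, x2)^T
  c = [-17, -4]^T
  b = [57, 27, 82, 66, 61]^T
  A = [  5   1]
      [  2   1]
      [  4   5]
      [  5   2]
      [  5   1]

Primal min cᵀx s.t. Ax ≤ b, x ≥ 0  →  Dual max −bᵀy s.t. Aᵀy ≥ −c, y ≥ 0.

Maximize: z = -57y1 - 27y2 - 82y3 - 66y4 - 61y5

Subject to:
  5y1 + 2y2 + 4y3 + 5y4 + 5y5 ≥ 17
  y1 + y2 + 5y3 + 2y4 + y5 ≥ 4
  y1, y2, y3, y4, y5 ≥ 0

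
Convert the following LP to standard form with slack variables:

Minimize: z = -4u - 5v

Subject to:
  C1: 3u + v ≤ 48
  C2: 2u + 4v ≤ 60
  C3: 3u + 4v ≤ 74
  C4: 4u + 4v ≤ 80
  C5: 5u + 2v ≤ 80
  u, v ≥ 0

min z = -4u - 5v

s.t.
  3u + v + s1 = 48
  2u + 4v + s2 = 60
  3u + 4v + s3 = 74
  4u + 4v + s4 = 80
  5u + 2v + s5 = 80
  u, v, s1, s2, s3, s4, s5 ≥ 0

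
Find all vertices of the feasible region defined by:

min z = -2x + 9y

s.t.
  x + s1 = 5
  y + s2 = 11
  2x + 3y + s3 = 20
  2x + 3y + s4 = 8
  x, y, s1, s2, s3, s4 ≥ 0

(0, 0), (4, 0), (0, 2.667)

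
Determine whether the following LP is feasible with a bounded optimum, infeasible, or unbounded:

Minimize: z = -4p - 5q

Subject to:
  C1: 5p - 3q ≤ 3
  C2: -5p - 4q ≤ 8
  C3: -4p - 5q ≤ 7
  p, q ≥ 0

Unbounded (objective can decrease without bound)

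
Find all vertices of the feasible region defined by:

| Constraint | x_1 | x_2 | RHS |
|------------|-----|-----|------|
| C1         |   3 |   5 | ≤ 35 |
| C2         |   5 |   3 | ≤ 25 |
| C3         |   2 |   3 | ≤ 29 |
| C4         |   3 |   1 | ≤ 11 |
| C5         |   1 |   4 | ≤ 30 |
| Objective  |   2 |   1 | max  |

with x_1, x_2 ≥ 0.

(0, 0), (3.667, 0), (2, 5), (1.25, 6.25), (0, 7)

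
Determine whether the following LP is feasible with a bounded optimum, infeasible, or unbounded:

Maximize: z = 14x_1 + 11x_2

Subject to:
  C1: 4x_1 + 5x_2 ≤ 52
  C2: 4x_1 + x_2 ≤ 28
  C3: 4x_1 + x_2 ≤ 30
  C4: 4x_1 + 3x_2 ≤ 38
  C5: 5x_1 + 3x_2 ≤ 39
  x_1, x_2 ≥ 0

Feasible with a bounded optimal solution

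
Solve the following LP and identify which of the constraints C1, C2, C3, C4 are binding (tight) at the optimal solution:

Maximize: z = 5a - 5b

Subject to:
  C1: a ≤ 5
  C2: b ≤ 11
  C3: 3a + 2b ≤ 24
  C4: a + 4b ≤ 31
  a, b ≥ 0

At a = 5, b = 0, compute slack b - a·x for each constraint:
  C1: 5 − 5 = 0  (binding)
  C2: 11 − 0 = 11  (slack)
  C3: 24 − 15 = 9  (slack)
  C4: 31 − 5 = 26  (slack)

Optimal: a = 5, b = 0
Binding: C1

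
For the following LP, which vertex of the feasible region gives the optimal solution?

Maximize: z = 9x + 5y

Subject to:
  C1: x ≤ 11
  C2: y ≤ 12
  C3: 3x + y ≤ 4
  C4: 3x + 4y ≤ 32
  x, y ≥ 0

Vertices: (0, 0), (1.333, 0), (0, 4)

Evaluate the objective at each vertex of the feasible region:
  z(0, 0) = 0
  z(1.333, 0) = 12
  z(0, 4) = 20  ←
The maximum is at x = 0, y = 4.

(0, 4)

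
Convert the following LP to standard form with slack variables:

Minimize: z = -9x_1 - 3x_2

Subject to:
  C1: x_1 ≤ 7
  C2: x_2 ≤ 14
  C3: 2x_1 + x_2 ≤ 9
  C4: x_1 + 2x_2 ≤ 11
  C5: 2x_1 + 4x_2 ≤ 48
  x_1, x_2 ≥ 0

min z = -9x_1 - 3x_2

s.t.
  x_1 + s1 = 7
  x_2 + s2 = 14
  2x_1 + x_2 + s3 = 9
  x_1 + 2x_2 + s4 = 11
  2x_1 + 4x_2 + s5 = 48
  x_1, x_2, s1, s2, s3, s4, s5 ≥ 0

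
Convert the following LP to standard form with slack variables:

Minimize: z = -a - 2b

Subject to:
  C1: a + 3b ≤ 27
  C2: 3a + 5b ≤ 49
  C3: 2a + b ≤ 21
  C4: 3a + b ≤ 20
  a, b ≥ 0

min z = -a - 2b

s.t.
  a + 3b + s1 = 27
  3a + 5b + s2 = 49
  2a + b + s3 = 21
  3a + b + s4 = 20
  a, b, s1, s2, s3, s4 ≥ 0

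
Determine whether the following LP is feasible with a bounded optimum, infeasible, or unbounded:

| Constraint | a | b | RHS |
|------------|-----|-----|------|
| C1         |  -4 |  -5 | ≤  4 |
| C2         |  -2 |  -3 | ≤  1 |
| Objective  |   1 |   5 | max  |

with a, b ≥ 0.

Unbounded (objective can increase without bound)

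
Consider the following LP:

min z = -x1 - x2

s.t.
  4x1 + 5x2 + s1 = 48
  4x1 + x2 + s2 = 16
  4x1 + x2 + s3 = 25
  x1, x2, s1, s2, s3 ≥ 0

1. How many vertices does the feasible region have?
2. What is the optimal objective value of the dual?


1. 4
2. -10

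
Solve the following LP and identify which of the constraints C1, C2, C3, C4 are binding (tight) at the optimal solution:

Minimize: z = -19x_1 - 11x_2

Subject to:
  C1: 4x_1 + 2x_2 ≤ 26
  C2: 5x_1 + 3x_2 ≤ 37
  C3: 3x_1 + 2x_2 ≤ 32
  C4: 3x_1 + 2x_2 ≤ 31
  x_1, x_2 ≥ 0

At x_1 = 2, x_2 = 9, compute slack b - a·x for each constraint:
  C1: 26 − 26 = 0  (binding)
  C2: 37 − 37 = 0  (binding)
  C3: 32 − 24 = 8  (slack)
  C4: 31 − 24 = 7  (slack)

Optimal: x_1 = 2, x_2 = 9
Binding: C1, C2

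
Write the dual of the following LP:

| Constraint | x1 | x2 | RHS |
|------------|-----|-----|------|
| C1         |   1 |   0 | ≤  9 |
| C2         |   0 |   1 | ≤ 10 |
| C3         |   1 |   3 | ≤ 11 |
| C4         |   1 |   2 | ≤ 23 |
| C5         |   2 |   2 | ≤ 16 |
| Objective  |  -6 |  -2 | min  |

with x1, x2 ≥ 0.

Primal min cᵀx s.t. Ax ≤ b, x ≥ 0  →  Dual max −bᵀy s.t. Aᵀy ≥ −c, y ≥ 0.

Maximize: z = -9y1 - 10y2 - 11y3 - 23y4 - 16y5

Subject to:
  y1 + y3 + y4 + 2y5 ≥ 6
  y2 + 3y3 + 2y4 + 2y5 ≥ 2
  y1, y2, y3, y4, y5 ≥ 0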